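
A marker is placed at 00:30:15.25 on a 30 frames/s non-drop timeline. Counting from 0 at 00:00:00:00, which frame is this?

Total seconds to the label: (0 × 3600 + 30 × 60 + 15) = 1815.
Frame index = 1815 × 30 + 25 = 54475.

54475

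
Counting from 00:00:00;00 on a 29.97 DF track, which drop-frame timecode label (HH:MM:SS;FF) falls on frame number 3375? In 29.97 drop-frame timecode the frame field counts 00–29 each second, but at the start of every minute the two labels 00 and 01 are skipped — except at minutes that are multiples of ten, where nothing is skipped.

Each 10-minute DF block holds 10 × 60 × 30 − 9 × 2 = 17982 frames. 3375 ÷ 17982 → 0 full blocks, remainder 3375.
Within the partial block the first minute is 1800 frames and each further minute 1798, so 1 further minute boundary passed. Total skipped labels = 18 × 0 + 2 × 1 = 2.
Non-drop label index = 3375 + 2 = 3377; at 30 labels/s that is 00:01:52:17, i.e. DF 00:01:52;17.

00:01:52;17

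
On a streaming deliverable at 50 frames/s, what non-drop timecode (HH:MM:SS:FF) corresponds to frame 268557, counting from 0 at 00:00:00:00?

268557 ÷ 50 = 5371 full seconds, remainder 7 frames.
5371 s = 1 h 29 min 31 s.
Timecode: 01:29:31:07.

01:29:31:07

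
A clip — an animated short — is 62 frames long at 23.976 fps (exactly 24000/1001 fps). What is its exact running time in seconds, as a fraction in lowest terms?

Running time = 62 ÷ (24000/1001) = 62 × 1001/24000 = 31031/12000 s.

31031/12000 seconds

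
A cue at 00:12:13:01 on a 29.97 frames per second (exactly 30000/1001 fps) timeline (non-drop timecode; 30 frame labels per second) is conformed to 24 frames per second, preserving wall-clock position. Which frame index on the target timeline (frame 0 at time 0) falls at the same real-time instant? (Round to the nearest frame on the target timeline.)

Source frame index: (0×3600 + 12×60 + 13) × 30 + 1 = 21991.
Real time: 21991 / (30000/1001) = 22012991/30000 s.
Target frame: (22012991/30000) × (24) = 22012991/1250 ≈ 17610.393 → 17610.

frame 17610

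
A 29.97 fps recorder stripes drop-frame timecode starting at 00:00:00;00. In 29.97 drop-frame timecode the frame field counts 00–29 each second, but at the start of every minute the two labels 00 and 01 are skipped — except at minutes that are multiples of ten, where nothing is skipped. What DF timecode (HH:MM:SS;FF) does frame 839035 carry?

Ten DF minutes hold 17982 frames, so frame 839035 lies in block 46 (frames 827172–845153) with 11863 frames into that block.
The block's first minute is 1800 frames and the rest 1798 each; 11863 frames reaches minute 6, so 46 × 18 + 6 × 2 = 840 labels have been skipped so far.
Adding those back, label number 839035 + 840 = 839875 at 30 labels/s is 27995 s + 25 f = 7 h 46 min 35 s frame 25, i.e. 07:46:35;25.

07:46:35;25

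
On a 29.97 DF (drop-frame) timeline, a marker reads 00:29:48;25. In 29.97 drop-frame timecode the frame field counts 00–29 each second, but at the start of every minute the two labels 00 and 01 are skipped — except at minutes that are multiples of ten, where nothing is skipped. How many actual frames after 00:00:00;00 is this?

As if non-drop at 30 labels/s: (0 × 3600 + 29 × 60 + 48) × 30 + 25 = 53665.
Minute boundaries passed: 29; those not divisible by 10: 29 − 2 = 27; dropped labels = 2 × 27 = 54.
Actual frame index = 53665 − 54 = 53611.

53611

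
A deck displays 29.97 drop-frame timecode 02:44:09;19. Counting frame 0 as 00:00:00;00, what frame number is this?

295193

As if non-drop at 30 labels/s: (2 × 3600 + 44 × 60 + 9) × 30 + 19 = 295489.
Minute boundaries passed: 164; those not divisible by 10: 164 − 16 = 148; dropped labels = 2 × 148 = 296.
Actual frame index = 295489 − 296 = 295193.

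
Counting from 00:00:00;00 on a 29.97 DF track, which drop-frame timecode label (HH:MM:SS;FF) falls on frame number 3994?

Ten DF minutes hold 17982 frames, so frame 3994 lies in block 0 (frames 0–17981) with 3994 frames into that block.
The block's first minute is 1800 frames and the rest 1798 each; 3994 frames reaches minute 2, so 0 × 18 + 2 × 2 = 4 labels have been skipped so far.
Adding those back, label number 3994 + 4 = 3998 at 30 labels/s is 133 s + 8 f = 0 h 2 min 13 s frame 8, i.e. 00:02:13;08.

00:02:13;08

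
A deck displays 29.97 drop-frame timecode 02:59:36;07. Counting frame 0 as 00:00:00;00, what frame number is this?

Complete 10-minute blocks: 17, each 17982 frames → 305694.
Remaining 9 whole minutes in the current block: 1800 + 8 × 1798 = 16184 frames.
Within the current minute: 36 × 30 + 7 − 2 = 1085 (labels ;00/;01 skipped at this minute). Total = 305694 + 16184 + 1085 = 322963.

322963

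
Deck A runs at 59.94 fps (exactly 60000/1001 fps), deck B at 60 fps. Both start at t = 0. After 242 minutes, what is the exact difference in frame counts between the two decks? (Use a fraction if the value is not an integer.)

79200/91 frames

242 min = 14520 s.
A emits 60000/1001 × 14520 = 79200000/91 frames; B emits 60 × 14520 = 871200.
Difference = 79200/91 frames (≈ 870.3297); B is ahead of A.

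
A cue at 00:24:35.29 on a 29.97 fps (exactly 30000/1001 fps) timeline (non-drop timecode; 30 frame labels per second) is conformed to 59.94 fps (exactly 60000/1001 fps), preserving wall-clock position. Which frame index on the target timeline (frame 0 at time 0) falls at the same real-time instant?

frame 88558

Source frame index: (0×3600 + 24×60 + 35) × 30 + 29 = 44279.
Real time: 44279 / (30000/1001) = 44323279/30000 s.
Target frame: (44323279/30000) × (60000/1001) = 88558.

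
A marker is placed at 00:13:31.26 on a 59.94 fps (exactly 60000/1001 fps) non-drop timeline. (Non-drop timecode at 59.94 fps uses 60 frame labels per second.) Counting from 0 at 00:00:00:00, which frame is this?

Total seconds to the label: (0 × 3600 + 13 × 60 + 31) = 811.
Frame index = 811 × 60 + 26 = 48686.

48686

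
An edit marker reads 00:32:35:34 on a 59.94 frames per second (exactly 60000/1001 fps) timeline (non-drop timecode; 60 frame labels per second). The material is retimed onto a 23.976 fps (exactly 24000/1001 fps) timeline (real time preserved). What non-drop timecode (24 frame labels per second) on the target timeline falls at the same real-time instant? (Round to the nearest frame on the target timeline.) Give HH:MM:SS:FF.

Source frame index: (0×3600 + 32×60 + 35) × 60 + 34 = 117334.
Real time: 117334 / (60000/1001) = 58725667/30000 s.
Target frame: (58725667/30000) × (24000/1001) = 234668/5 ≈ 46933.600 → 46934.
At 24 labels/s: frame 46934 → 00:32:35:14.

00:32:35:14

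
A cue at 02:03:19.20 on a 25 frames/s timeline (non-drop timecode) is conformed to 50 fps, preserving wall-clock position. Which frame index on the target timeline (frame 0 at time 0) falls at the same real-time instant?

Source frame index: (2×3600 + 3×60 + 19) × 25 + 20 = 184995.
Real time: 184995 / (25) = 36999/5 s.
Target frame: (36999/5) × (50) = 369990.

frame 369990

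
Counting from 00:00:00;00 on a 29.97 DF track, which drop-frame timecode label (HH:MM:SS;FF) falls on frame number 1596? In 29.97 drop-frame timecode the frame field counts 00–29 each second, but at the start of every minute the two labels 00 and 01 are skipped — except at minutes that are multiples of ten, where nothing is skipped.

00:00:53;06

Each 10-minute DF block holds 10 × 60 × 30 − 9 × 2 = 17982 frames. 1596 ÷ 17982 → 0 full blocks, remainder 1596.
Within the partial block the first minute is 1800 frames and each further minute 1798, so 0 further minute boundaries passed. Total skipped labels = 18 × 0 + 2 × 0 = 0.
Non-drop label index = 1596 + 0 = 1596; at 30 labels/s that is 00:00:53:06, i.e. DF 00:00:53;06.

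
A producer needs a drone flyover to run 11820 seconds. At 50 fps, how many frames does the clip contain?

591000 frames

Frames = 11820 × 50 = 591000.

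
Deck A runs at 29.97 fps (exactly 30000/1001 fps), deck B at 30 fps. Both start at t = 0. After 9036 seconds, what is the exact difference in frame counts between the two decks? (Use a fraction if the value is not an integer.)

A emits 30000/1001 × 9036 = 271080000/1001 frames; B emits 30 × 9036 = 271080.
Difference = 271080/1001 frames (≈ 270.8092); B is ahead of A.

271080/1001 frames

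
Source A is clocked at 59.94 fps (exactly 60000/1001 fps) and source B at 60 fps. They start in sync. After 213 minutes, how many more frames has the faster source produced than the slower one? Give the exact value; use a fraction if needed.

766800/1001 frames

213 min = 12780 s.
A emits 60000/1001 × 12780 = 766800000/1001 frames; B emits 60 × 12780 = 766800.
Difference = 766800/1001 frames (≈ 766.0340); B is ahead of A.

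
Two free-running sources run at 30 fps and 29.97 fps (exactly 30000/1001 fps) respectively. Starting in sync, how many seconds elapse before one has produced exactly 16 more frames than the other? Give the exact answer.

8008/15 seconds

The gap grows by |30000/1001 − 30| = 30/1001 frames per second.
Time for a 16-frame gap: 16 ÷ (30/1001) = 8008/15 s.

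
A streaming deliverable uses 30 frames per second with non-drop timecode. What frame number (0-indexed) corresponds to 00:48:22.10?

87070

Total seconds to the label: (0 × 3600 + 48 × 60 + 22) = 2902.
Frame index = 2902 × 30 + 10 = 87070.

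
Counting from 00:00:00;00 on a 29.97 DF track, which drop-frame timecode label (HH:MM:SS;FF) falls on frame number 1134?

00:00:37;24

Each 10-minute DF block holds 10 × 60 × 30 − 9 × 2 = 17982 frames. 1134 ÷ 17982 → 0 full blocks, remainder 1134.
Within the partial block the first minute is 1800 frames and each further minute 1798, so 0 further minute boundaries passed. Total skipped labels = 18 × 0 + 2 × 0 = 0.
Non-drop label index = 1134 + 0 = 1134; at 30 labels/s that is 00:00:37:24, i.e. DF 00:00:37;24.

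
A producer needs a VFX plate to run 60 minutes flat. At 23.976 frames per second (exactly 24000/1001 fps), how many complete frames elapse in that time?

86313 frames

60 min = 3600 s.
Frames = 3600 × 24000/1001 = 86400000/1001 ≈ 86313.6863.
Complete frames: 86313.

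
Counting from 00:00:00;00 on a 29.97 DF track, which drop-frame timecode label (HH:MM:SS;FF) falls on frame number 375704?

03:28:56;00

Ten DF minutes hold 17982 frames, so frame 375704 lies in block 20 (frames 359640–377621) with 16064 frames into that block.
The block's first minute is 1800 frames and the rest 1798 each; 16064 frames reaches minute 8, so 20 × 18 + 8 × 2 = 376 labels have been skipped so far.
Adding those back, label number 375704 + 376 = 376080 at 30 labels/s is 12536 s + 0 f = 3 h 28 min 56 s frame 0, i.e. 03:28:56;00.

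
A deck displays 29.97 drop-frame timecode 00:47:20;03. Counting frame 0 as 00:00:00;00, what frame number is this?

85117

Complete 10-minute blocks: 4, each 17982 frames → 71928.
Remaining 7 whole minutes in the current block: 1800 + 6 × 1798 = 12588 frames.
Within the current minute: 20 × 30 + 3 − 2 = 601 (labels ;00/;01 skipped at this minute). Total = 71928 + 12588 + 601 = 85117.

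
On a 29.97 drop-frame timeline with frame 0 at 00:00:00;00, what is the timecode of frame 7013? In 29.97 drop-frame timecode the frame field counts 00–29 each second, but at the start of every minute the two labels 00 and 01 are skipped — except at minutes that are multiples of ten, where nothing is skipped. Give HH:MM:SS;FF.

Each 10-minute DF block holds 10 × 60 × 30 − 9 × 2 = 17982 frames. 7013 ÷ 17982 → 0 full blocks, remainder 7013.
Within the partial block the first minute is 1800 frames and each further minute 1798, so 3 further minute boundaries passed. Total skipped labels = 18 × 0 + 2 × 3 = 6.
Non-drop label index = 7013 + 6 = 7019; at 30 labels/s that is 00:03:53:29, i.e. DF 00:03:53;29.

00:03:53;29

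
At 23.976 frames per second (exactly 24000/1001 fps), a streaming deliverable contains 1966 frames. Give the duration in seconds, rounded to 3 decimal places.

81.999 seconds

Running time = 1966 × 1001/24000 = 983983/12000 s ≈ 81.999 s.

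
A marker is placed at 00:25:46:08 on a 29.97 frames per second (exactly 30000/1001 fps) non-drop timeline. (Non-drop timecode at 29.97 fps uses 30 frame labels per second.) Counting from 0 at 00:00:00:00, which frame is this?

46388

Total seconds to the label: (0 × 3600 + 25 × 60 + 46) = 1546.
Frame index = 1546 × 30 + 8 = 46388.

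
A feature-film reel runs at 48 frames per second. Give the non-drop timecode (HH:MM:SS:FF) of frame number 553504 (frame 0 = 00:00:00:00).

03:12:11:16

553504 ÷ 48 = 11531 full seconds, remainder 16 frames.
11531 s = 3 h 12 min 11 s.
Timecode: 03:12:11:16.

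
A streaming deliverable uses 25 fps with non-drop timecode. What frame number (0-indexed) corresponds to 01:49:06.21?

frame 163671

Total seconds to the label: (1 × 3600 + 49 × 60 + 6) = 6546.
Frame index = 6546 × 25 + 21 = 163671.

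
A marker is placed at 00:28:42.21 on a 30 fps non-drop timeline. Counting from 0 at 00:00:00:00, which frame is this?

Total seconds to the label: (0 × 3600 + 28 × 60 + 42) = 1722.
Frame index = 1722 × 30 + 21 = 51681.

frame 51681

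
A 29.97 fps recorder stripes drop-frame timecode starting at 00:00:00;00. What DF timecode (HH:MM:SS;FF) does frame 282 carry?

Each 10-minute DF block holds 10 × 60 × 30 − 9 × 2 = 17982 frames. 282 ÷ 17982 → 0 full blocks, remainder 282.
Within the partial block the first minute is 1800 frames and each further minute 1798, so 0 further minute boundaries passed. Total skipped labels = 18 × 0 + 2 × 0 = 0.
Non-drop label index = 282 + 0 = 282; at 30 labels/s that is 00:00:09:12, i.e. DF 00:00:09;12.

00:00:09;12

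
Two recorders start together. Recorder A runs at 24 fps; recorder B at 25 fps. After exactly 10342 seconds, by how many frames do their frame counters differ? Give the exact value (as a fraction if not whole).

10342 frames

A emits 24 × 10342 = 248208 frames; B emits 25 × 10342 = 258550.
Difference = 10342 frames; B is ahead of A.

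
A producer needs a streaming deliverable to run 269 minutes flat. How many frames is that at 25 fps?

403500 frames

269 min = 16140 s.
Frames = 16140 × 25 = 403500.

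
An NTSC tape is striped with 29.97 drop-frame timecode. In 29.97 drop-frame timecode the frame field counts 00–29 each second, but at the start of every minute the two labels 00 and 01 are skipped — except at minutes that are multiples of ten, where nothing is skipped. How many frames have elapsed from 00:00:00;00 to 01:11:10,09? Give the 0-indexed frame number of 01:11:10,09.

Complete 10-minute blocks: 7, each 17982 frames → 125874.
Remaining 1 whole minute in the current block: 1800 + 0 × 1798 = 1800 frames.
Within the current minute: 10 × 30 + 9 − 2 = 307 (labels ;00/;01 skipped at this minute). Total = 125874 + 1800 + 307 = 127981.

127981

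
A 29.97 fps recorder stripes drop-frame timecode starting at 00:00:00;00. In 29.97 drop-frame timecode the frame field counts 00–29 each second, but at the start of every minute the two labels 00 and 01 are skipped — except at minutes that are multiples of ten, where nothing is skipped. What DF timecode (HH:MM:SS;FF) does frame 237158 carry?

02:11:53;04

Ten DF minutes hold 17982 frames, so frame 237158 lies in block 13 (frames 233766–251747) with 3392 frames into that block.
The block's first minute is 1800 frames and the rest 1798 each; 3392 frames reaches minute 1, so 13 × 18 + 1 × 2 = 236 labels have been skipped so far.
Adding those back, label number 237158 + 236 = 237394 at 30 labels/s is 7913 s + 4 f = 2 h 11 min 53 s frame 4, i.e. 02:11:53;04.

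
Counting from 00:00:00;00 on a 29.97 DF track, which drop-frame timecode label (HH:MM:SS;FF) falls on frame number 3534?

00:01:57;26

Each 10-minute DF block holds 10 × 60 × 30 − 9 × 2 = 17982 frames. 3534 ÷ 17982 → 0 full blocks, remainder 3534.
Within the partial block the first minute is 1800 frames and each further minute 1798, so 1 further minute boundary passed. Total skipped labels = 18 × 0 + 2 × 1 = 2.
Non-drop label index = 3534 + 2 = 3536; at 30 labels/s that is 00:01:57:26, i.e. DF 00:01:57;26.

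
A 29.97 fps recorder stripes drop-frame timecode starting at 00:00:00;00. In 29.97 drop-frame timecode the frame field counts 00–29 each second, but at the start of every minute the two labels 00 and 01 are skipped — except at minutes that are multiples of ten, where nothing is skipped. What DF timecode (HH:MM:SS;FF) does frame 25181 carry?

Each 10-minute DF block holds 10 × 60 × 30 − 9 × 2 = 17982 frames. 25181 ÷ 17982 → 1 full block, remainder 7199.
Within the partial block the first minute is 1800 frames and each further minute 1798, so 4 further minute boundaries passed. Total skipped labels = 18 × 1 + 2 × 4 = 26.
Non-drop label index = 25181 + 26 = 25207; at 30 labels/s that is 00:14:00:07, i.e. DF 00:14:00;07.

00:14:00;07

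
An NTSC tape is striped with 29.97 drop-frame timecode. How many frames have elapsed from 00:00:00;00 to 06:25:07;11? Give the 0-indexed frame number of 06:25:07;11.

As if non-drop at 30 labels/s: (6 × 3600 + 25 × 60 + 7) × 30 + 11 = 693221.
Minute boundaries passed: 385; those not divisible by 10: 385 − 38 = 347; dropped labels = 2 × 347 = 694.
Actual frame index = 693221 − 694 = 692527.

692527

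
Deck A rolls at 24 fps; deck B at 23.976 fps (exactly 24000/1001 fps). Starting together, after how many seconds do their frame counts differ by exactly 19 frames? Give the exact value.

The gap grows by |24000/1001 − 24| = 24/1001 frames per second.
Time for a 19-frame gap: 19 ÷ (24/1001) = 19019/24 s.

19019/24 seconds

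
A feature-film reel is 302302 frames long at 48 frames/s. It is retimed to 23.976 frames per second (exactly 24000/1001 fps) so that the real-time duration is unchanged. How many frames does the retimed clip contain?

151000 frames

Target frames = source frames × (target rate / source rate) = 302302 × (24000/1001)/(48) = 302302 × 500/1001 = 151000.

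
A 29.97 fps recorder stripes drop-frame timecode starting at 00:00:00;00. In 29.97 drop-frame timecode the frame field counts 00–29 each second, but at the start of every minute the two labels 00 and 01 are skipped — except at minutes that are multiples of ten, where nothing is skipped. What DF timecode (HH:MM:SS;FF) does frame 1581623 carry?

Each 10-minute DF block holds 10 × 60 × 30 − 9 × 2 = 17982 frames. 1581623 ÷ 17982 → 87 full blocks, remainder 17189.
Within the partial block the first minute is 1800 frames and each further minute 1798, so 9 further minute boundaries passed. Total skipped labels = 18 × 87 + 2 × 9 = 1584.
Non-drop label index = 1581623 + 1584 = 1583207; at 30 labels/s that is 14:39:33:17, i.e. DF 14:39:33;17.

14:39:33;17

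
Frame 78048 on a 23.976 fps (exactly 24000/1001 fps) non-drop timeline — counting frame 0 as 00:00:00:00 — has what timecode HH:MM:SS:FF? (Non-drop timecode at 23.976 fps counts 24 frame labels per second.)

78048 ÷ 24 = 3252 full seconds, remainder 0 frames.
3252 s = 0 h 54 min 12 s.
Timecode: 00:54:12:00.

00:54:12:00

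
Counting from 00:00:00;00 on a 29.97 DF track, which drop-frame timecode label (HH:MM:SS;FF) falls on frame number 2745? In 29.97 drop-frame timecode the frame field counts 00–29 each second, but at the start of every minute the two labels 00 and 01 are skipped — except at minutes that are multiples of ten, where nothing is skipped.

Ten DF minutes hold 17982 frames, so frame 2745 lies in block 0 (frames 0–17981) with 2745 frames into that block.
The block's first minute is 1800 frames and the rest 1798 each; 2745 frames reaches minute 1, so 0 × 18 + 1 × 2 = 2 labels have been skipped so far.
Adding those back, label number 2745 + 2 = 2747 at 30 labels/s is 91 s + 17 f = 0 h 1 min 31 s frame 17, i.e. 00:01:31;17.

00:01:31;17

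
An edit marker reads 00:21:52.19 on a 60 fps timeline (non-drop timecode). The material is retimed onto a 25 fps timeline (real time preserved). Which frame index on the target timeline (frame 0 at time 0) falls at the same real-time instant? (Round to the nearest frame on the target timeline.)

frame 32808

Source frame index: (0×3600 + 21×60 + 52) × 60 + 19 = 78739.
Real time: 78739 / (60) = 78739/60 s.
Target frame: (78739/60) × (25) = 393695/12 ≈ 32807.917 → 32808.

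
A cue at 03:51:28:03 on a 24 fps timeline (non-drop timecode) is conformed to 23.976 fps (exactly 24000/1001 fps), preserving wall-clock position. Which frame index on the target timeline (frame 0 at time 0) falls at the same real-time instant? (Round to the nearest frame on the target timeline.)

Source frame index: (3×3600 + 51×60 + 28) × 24 + 3 = 333315.
Real time: 333315 / (24) = 111105/8 s.
Target frame: (111105/8) × (24000/1001) = 333315000/1001 ≈ 332982.018 → 332982.

frame 332982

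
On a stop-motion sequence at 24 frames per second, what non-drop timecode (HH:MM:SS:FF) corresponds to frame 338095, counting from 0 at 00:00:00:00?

03:54:47:07

338095 ÷ 24 = 14087 full seconds, remainder 7 frames.
14087 s = 3 h 54 min 47 s.
Timecode: 03:54:47:07.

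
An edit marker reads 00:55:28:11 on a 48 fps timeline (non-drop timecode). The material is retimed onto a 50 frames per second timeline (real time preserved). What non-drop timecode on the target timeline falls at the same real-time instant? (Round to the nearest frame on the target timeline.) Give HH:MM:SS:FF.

Source frame index: (0×3600 + 55×60 + 28) × 48 + 11 = 159755.
Real time: 159755 / (48) = 159755/48 s.
Target frame: (159755/48) × (50) = 3993875/24 ≈ 166411.458 → 166411.
At 50 labels/s: frame 166411 → 00:55:28:11.

00:55:28:11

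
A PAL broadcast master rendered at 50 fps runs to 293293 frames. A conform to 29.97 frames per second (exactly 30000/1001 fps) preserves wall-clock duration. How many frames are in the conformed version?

175800 frames

Target frames = source frames × (target rate / source rate) = 293293 × (30000/1001)/(50) = 293293 × 600/1001 = 175800.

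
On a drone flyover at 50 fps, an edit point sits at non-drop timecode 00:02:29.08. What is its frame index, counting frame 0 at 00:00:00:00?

Total seconds to the label: (0 × 3600 + 2 × 60 + 29) = 149.
Frame index = 149 × 50 + 8 = 7458.

frame 7458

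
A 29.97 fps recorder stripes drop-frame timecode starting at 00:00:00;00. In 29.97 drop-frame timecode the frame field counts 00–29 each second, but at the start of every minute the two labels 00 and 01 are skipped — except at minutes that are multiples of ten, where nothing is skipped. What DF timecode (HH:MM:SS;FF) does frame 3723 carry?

Each 10-minute DF block holds 10 × 60 × 30 − 9 × 2 = 17982 frames. 3723 ÷ 17982 → 0 full blocks, remainder 3723.
Within the partial block the first minute is 1800 frames and each further minute 1798, so 2 further minute boundaries passed. Total skipped labels = 18 × 0 + 2 × 2 = 4.
Non-drop label index = 3723 + 4 = 3727; at 30 labels/s that is 00:02:04:07, i.e. DF 00:02:04;07.

00:02:04;07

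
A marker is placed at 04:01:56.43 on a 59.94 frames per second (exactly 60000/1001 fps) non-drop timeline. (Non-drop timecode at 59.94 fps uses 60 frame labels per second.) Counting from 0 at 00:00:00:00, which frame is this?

Total seconds to the label: (4 × 3600 + 1 × 60 + 56) = 14516.
Frame index = 14516 × 60 + 43 = 871003.

871003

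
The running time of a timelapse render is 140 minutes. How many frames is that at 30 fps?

140 min = 8400 s.
Frames = 8400 × 30 = 252000.

252000 frames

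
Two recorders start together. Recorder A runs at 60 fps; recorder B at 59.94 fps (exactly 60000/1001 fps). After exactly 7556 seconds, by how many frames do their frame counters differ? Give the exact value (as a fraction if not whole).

453360/1001 frames

A emits 60 × 7556 = 453360 frames; B emits 60000/1001 × 7556 = 453360000/1001.
Difference = 453360/1001 frames (≈ 452.9071); B is behind A.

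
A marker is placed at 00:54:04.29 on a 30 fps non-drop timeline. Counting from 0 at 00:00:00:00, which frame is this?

frame 97349

Total seconds to the label: (0 × 3600 + 54 × 60 + 4) = 3244.
Frame index = 3244 × 30 + 29 = 97349.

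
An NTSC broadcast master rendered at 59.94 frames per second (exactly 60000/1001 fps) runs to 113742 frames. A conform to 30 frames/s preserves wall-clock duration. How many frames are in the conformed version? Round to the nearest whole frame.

Frames at target rate = 113742 × (30) / (60000/1001) = 56927871/1000 ≈ 56927.871.
Nearest whole frame: 56928.

56928 frames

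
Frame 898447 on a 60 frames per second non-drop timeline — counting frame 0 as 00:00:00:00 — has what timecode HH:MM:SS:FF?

04:09:34:07

898447 ÷ 60 = 14974 full seconds, remainder 7 frames.
14974 s = 4 h 9 min 34 s.
Timecode: 04:09:34:07.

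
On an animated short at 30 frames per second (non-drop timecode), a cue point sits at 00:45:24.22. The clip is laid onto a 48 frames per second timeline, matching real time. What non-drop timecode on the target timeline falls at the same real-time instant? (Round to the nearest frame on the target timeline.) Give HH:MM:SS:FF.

Source frame index: (0×3600 + 45×60 + 24) × 30 + 22 = 81742.
Real time: 81742 / (30) = 40871/15 s.
Target frame: (40871/15) × (48) = 653936/5 ≈ 130787.200 → 130787.
At 48 labels/s: frame 130787 → 00:45:24:35.

00:45:24:35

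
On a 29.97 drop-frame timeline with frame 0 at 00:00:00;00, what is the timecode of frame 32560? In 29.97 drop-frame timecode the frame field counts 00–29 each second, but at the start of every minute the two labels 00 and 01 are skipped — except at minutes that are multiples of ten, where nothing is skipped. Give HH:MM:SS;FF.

00:18:06;14

Ten DF minutes hold 17982 frames, so frame 32560 lies in block 1 (frames 17982–35963) with 14578 frames into that block.
The block's first minute is 1800 frames and the rest 1798 each; 14578 frames reaches minute 8, so 1 × 18 + 8 × 2 = 34 labels have been skipped so far.
Adding those back, label number 32560 + 34 = 32594 at 30 labels/s is 1086 s + 14 f = 0 h 18 min 6 s frame 14, i.e. 00:18:06;14.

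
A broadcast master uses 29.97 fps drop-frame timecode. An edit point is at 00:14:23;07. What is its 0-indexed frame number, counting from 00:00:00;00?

25871

As if non-drop at 30 labels/s: (0 × 3600 + 14 × 60 + 23) × 30 + 7 = 25897.
Minute boundaries passed: 14; those not divisible by 10: 14 − 1 = 13; dropped labels = 2 × 13 = 26.
Actual frame index = 25897 − 26 = 25871.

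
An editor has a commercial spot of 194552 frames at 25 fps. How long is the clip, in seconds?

7782.08 seconds

Running time = 194552 / (25) = 7782.08 s.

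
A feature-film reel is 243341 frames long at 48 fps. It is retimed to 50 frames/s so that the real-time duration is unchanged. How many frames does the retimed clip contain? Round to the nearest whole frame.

253480 frames

Frames at target rate = 243341 × (50) / (48) = 6083525/24 ≈ 253480.208.
Nearest whole frame: 253480.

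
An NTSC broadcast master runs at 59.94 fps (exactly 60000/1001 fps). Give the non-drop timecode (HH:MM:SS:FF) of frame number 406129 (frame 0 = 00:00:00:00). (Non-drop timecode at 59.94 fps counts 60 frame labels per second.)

01:52:48:49

406129 ÷ 60 = 6768 full seconds, remainder 49 frames.
6768 s = 1 h 52 min 48 s.
Timecode: 01:52:48:49.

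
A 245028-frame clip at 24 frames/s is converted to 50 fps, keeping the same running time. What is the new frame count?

Target frames = source frames × (target rate / source rate) = 245028 × (50)/(24) = 245028 × 25/12 = 510475.

510475 frames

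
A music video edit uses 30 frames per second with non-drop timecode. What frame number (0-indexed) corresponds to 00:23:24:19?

Total seconds to the label: (0 × 3600 + 23 × 60 + 24) = 1404.
Frame index = 1404 × 30 + 19 = 42139.

42139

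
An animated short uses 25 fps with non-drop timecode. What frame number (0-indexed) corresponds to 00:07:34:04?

11354

Total seconds to the label: (0 × 3600 + 7 × 60 + 34) = 454.
Frame index = 454 × 25 + 4 = 11354.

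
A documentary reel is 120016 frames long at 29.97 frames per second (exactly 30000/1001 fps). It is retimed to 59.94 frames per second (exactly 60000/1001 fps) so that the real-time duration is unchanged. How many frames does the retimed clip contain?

Target frames = source frames × (target rate / source rate) = 120016 × (60000/1001)/(30000/1001) = 120016 × 2 = 240032.

240032 frames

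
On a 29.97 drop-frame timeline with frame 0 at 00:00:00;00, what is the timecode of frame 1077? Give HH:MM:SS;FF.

00:00:35;27

Ten DF minutes hold 17982 frames, so frame 1077 lies in block 0 (frames 0–17981) with 1077 frames into that block.
The block's first minute is 1800 frames and the rest 1798 each; 1077 frames reaches minute 0, so 0 × 18 + 0 × 2 = 0 labels have been skipped so far.
Adding those back, label number 1077 + 0 = 1077 at 30 labels/s is 35 s + 27 f = 0 h 0 min 35 s frame 27, i.e. 00:00:35;27.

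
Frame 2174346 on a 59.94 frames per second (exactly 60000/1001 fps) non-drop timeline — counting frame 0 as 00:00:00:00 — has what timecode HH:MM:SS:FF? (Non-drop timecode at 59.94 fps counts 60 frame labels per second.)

2174346 ÷ 60 = 36239 full seconds, remainder 6 frames.
36239 s = 10 h 3 min 59 s.
Timecode: 10:03:59:06.

10:03:59:06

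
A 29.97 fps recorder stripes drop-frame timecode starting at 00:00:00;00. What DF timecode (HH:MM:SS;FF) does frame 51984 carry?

00:28:54;16

Ten DF minutes hold 17982 frames, so frame 51984 lies in block 2 (frames 35964–53945) with 16020 frames into that block.
The block's first minute is 1800 frames and the rest 1798 each; 16020 frames reaches minute 8, so 2 × 18 + 8 × 2 = 52 labels have been skipped so far.
Adding those back, label number 51984 + 52 = 52036 at 30 labels/s is 1734 s + 16 f = 0 h 28 min 54 s frame 16, i.e. 00:28:54;16.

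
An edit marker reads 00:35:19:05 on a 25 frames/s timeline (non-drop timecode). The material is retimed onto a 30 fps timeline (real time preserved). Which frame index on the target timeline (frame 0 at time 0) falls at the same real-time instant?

frame 63576

Source frame index: (0×3600 + 35×60 + 19) × 25 + 5 = 52980.
Real time: 52980 / (25) = 10596/5 s.
Target frame: (10596/5) × (30) = 63576.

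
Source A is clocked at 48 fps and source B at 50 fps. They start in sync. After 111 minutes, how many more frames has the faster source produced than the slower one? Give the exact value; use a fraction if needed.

13320 frames

111 min = 6660 s.
A emits 48 × 6660 = 319680 frames; B emits 50 × 6660 = 333000.
Difference = 13320 frames; B is ahead of A.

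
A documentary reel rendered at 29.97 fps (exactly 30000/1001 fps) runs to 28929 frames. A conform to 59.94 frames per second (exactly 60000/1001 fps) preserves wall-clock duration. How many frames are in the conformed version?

57858 frames

Target frames = source frames × (target rate / source rate) = 28929 × (60000/1001)/(30000/1001) = 28929 × 2 = 57858.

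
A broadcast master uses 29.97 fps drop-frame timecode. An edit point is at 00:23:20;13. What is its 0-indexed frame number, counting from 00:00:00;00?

Complete 10-minute blocks: 2, each 17982 frames → 35964.
Remaining 3 whole minutes in the current block: 1800 + 2 × 1798 = 5396 frames.
Within the current minute: 20 × 30 + 13 − 2 = 611 (labels ;00/;01 skipped at this minute). Total = 35964 + 5396 + 611 = 41971.

41971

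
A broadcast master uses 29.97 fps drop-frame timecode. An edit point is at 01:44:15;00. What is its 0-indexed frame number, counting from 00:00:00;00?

187462

Complete 10-minute blocks: 10, each 17982 frames → 179820.
Remaining 4 whole minutes in the current block: 1800 + 3 × 1798 = 7194 frames.
Within the current minute: 15 × 30 + 0 − 2 = 448 (labels ;00/;01 skipped at this minute). Total = 179820 + 7194 + 448 = 187462.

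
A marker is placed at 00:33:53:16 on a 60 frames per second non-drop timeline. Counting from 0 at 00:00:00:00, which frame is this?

frame 121996

Total seconds to the label: (0 × 3600 + 33 × 60 + 53) = 2033.
Frame index = 2033 × 60 + 16 = 121996.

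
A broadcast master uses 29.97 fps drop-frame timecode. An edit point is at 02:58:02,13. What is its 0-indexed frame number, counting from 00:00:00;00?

As if non-drop at 30 labels/s: (2 × 3600 + 58 × 60 + 2) × 30 + 13 = 320473.
Minute boundaries passed: 178; those not divisible by 10: 178 − 17 = 161; dropped labels = 2 × 161 = 322.
Actual frame index = 320473 − 322 = 320151.

320151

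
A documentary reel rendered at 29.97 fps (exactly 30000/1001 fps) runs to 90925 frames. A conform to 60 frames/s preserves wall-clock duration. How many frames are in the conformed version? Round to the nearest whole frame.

182032 frames

Frames at target rate = 90925 × (60) / (30000/1001) = 3640637/20 ≈ 182031.850.
Nearest whole frame: 182032.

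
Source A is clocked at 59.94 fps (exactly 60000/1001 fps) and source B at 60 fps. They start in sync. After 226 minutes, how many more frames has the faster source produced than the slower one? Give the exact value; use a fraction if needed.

226 min = 13560 s.
A emits 60000/1001 × 13560 = 813600000/1001 frames; B emits 60 × 13560 = 813600.
Difference = 813600/1001 frames (≈ 812.7872); B is ahead of A.

813600/1001 frames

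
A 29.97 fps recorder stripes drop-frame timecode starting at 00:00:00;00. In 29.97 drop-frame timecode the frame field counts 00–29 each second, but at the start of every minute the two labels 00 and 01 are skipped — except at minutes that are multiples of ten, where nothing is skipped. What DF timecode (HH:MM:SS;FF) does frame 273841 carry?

Each 10-minute DF block holds 10 × 60 × 30 − 9 × 2 = 17982 frames. 273841 ÷ 17982 → 15 full blocks, remainder 4111.
Within the partial block the first minute is 1800 frames and each further minute 1798, so 2 further minute boundaries passed. Total skipped labels = 18 × 15 + 2 × 2 = 274.
Non-drop label index = 273841 + 274 = 274115; at 30 labels/s that is 02:32:17:05, i.e. DF 02:32:17;05.

02:32:17;05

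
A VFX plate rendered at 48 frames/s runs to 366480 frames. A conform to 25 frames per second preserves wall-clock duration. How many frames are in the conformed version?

Target frames = source frames × (target rate / source rate) = 366480 × (25)/(48) = 366480 × 25/48 = 190875.

190875 frames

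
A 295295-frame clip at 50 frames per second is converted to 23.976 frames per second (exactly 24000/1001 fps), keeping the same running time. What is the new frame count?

141600 frames

Target frames = source frames × (target rate / source rate) = 295295 × (24000/1001)/(50) = 295295 × 480/1001 = 141600.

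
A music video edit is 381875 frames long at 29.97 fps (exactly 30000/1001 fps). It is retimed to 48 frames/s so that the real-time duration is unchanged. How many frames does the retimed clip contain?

611611 frames

Target frames = source frames × (target rate / source rate) = 381875 × (48)/(30000/1001) = 381875 × 1001/625 = 611611.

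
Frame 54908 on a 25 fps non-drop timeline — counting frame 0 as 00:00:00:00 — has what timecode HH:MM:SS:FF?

54908 ÷ 25 = 2196 full seconds, remainder 8 frames.
2196 s = 0 h 36 min 36 s.
Timecode: 00:36:36:08.

00:36:36:08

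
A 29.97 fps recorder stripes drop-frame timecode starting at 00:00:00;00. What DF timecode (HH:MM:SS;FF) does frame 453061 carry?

Each 10-minute DF block holds 10 × 60 × 30 − 9 × 2 = 17982 frames. 453061 ÷ 17982 → 25 full blocks, remainder 3511.
Within the partial block the first minute is 1800 frames and each further minute 1798, so 1 further minute boundary passed. Total skipped labels = 18 × 25 + 2 × 1 = 452.
Non-drop label index = 453061 + 452 = 453513; at 30 labels/s that is 04:11:57:03, i.e. DF 04:11:57;03.

04:11:57;03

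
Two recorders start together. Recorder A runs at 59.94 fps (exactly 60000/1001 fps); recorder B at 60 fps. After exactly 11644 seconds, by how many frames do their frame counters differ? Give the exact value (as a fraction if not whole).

698640/1001 frames

A emits 60000/1001 × 11644 = 698640000/1001 frames; B emits 60 × 11644 = 698640.
Difference = 698640/1001 frames (≈ 697.9421); B is ahead of A.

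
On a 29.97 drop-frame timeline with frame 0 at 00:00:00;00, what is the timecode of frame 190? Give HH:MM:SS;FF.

00:00:06;10

Ten DF minutes hold 17982 frames, so frame 190 lies in block 0 (frames 0–17981) with 190 frames into that block.
The block's first minute is 1800 frames and the rest 1798 each; 190 frames reaches minute 0, so 0 × 18 + 0 × 2 = 0 labels have been skipped so far.
Adding those back, label number 190 + 0 = 190 at 30 labels/s is 6 s + 10 f = 0 h 0 min 6 s frame 10, i.e. 00:00:06;10.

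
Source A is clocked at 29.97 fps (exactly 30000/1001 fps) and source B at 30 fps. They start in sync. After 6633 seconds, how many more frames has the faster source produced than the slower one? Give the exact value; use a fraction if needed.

A emits 30000/1001 × 6633 = 18090000/91 frames; B emits 30 × 6633 = 198990.
Difference = 18090/91 frames (≈ 198.7912); B is ahead of A.

18090/91 frames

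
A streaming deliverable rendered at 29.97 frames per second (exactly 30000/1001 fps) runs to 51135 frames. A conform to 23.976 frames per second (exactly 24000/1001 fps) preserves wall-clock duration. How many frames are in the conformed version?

40908 frames

Target frames = source frames × (target rate / source rate) = 51135 × (24000/1001)/(30000/1001) = 51135 × 4/5 = 40908.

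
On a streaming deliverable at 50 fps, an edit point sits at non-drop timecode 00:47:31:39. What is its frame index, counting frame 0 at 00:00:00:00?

142589

Total seconds to the label: (0 × 3600 + 47 × 60 + 31) = 2851.
Frame index = 2851 × 50 + 39 = 142589.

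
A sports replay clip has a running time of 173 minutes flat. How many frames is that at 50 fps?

173 min = 10380 s.
Frames = 10380 × 50 = 519000.

519000 frames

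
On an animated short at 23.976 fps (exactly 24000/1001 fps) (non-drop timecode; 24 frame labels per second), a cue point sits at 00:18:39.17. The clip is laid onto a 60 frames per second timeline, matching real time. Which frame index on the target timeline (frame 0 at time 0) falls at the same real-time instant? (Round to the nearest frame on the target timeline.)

frame 67250

Source frame index: (0×3600 + 18×60 + 39) × 24 + 17 = 26873.
Real time: 26873 / (24000/1001) = 26899873/24000 s.
Target frame: (26899873/24000) × (60) = 26899873/400 ≈ 67249.682 → 67250.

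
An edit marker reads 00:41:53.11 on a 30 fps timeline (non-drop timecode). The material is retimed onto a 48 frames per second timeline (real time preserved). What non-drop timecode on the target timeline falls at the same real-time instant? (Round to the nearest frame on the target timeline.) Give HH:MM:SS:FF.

Source frame index: (0×3600 + 41×60 + 53) × 30 + 11 = 75401.
Real time: 75401 / (30) = 75401/30 s.
Target frame: (75401/30) × (48) = 603208/5 ≈ 120641.600 → 120642.
At 48 labels/s: frame 120642 → 00:41:53:18.

00:41:53:18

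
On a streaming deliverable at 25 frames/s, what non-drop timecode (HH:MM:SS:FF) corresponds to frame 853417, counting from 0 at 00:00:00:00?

09:28:56:17

853417 ÷ 25 = 34136 full seconds, remainder 17 frames.
34136 s = 9 h 28 min 56 s.
Timecode: 09:28:56:17.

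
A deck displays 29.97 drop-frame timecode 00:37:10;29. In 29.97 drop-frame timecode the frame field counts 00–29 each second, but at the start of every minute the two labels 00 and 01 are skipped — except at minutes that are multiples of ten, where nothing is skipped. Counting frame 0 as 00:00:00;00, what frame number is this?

66861

As if non-drop at 30 labels/s: (0 × 3600 + 37 × 60 + 10) × 30 + 29 = 66929.
Minute boundaries passed: 37; those not divisible by 10: 37 − 3 = 34; dropped labels = 2 × 34 = 68.
Actual frame index = 66929 − 68 = 66861.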